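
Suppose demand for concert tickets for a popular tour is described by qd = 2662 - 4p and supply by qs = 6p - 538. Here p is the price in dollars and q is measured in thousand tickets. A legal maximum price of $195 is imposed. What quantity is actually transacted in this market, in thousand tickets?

632

Without the control the market clears where 2662 - 4p = 6p - 538, i.e. p* = 320 and q* = 1382.
The ceiling of 195 is below the equilibrium price 320, so it binds.
At p = 195: qd = 2662 - 4·195 = 1882 and qs = 6·195 - 538 = 632.
The quantity actually transacted is the short side, supply: 632.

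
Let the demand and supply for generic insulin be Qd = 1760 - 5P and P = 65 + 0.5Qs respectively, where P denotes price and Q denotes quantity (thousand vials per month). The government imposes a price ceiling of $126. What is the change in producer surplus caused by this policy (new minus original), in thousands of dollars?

-38304

Rearranging supply gives Qs = 2P - 130. Without the control the market clears where 1760 - 5P = 2P - 130, i.e. P* = 270 and Q* = 410.
Because the ceiling (126) lies below the market-clearing price, it is binding.
At P = 126: Qd = 1760 - 5·126 = 1130 and Qs = 2·126 - 130 = 122.
Producer surplus without the control is ½ · (270 - 65) · 410 = 42025.
With the ceiling, producers sell 122 units at 126, so PS = ½ · (126 - 65) · 122 = 3721.
Change in producer surplus = 3721 - 42025 = -38304.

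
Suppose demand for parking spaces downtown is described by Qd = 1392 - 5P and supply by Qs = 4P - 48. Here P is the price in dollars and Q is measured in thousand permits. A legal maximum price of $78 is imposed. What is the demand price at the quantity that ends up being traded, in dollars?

225.6

Equilibrium: 1392 - 5P = 4P - 48, so 1440 = 9P and P* = 160, Q* = 592.
Since 78 < 160, the ceiling is binding.
At P = 78: Qd = 1392 - 5·78 = 1002 and Qs = 4·78 - 48 = 264.
Only 264 units reach the market. On the demand curve, the marginal buyer's willingness to pay at Q = 264 is (1392 - 264)/5 = 225.6.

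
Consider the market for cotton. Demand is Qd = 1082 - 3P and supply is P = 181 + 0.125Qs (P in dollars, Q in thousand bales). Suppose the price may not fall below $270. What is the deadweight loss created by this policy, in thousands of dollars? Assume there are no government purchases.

Rearranging supply gives Qs = 8P - 1448. In a free market, 1082 - 3P = 8P - 1448 gives the equilibrium P* = 230, Q* = 392.
Because the floor (270) lies above the market-clearing price, it is binding.
At P = 270: Qd = 1082 - 3·270 = 272 and Qs = 8·270 - 1448 = 712.
Quantity traded falls to 272. At Q = 272 the demand price is (1082 - 272)/3 = 270 and the supply price is (1448 + 272)/8 = 215.
Deadweight loss = ½ · (270 - 215) · (392 - 272) = ½ · 55 · 120 = 3300.

3300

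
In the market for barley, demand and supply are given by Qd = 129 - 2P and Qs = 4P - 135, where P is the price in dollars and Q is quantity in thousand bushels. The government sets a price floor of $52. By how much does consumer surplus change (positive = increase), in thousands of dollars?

Without the control the market clears where 129 - 2P = 4P - 135, i.e. P* = 44 and Q* = 41.
The floor of 52 is above the equilibrium price 44, so it binds.
At P = 52: Qd = 129 - 2·52 = 25 and Qs = 4·52 - 135 = 73.
Consumer surplus without the control is ½ · (64.5 - 44) · 41 = 420.25.
With the floor, consumers buy 25 units at 52, so CS = ½ · (64.5 - 52) · 25 = 156.25.
Change in consumer surplus = 156.25 - 420.25 = -264.

-264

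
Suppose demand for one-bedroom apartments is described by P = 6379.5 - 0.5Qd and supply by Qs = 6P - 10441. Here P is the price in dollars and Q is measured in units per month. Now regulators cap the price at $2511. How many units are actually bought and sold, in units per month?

Rearranging demand gives Qd = 12759 - 2P. Without the control the market clears where 12759 - 2P = 6P - 10441, i.e. P* = 2900 and Q* = 6959.
Since 2511 < 2900, the ceiling is binding.
At P = 2511: Qd = 12759 - 2·2511 = 7737 and Qs = 6·2511 - 10441 = 4625.
The quantity actually transacted is the short side, supply: 4625.

4625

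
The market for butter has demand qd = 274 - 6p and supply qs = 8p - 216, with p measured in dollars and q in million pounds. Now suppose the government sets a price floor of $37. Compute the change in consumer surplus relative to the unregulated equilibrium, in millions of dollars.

-116

Setting quantity demanded equal to quantity supplied, 274 - 6p = 8p - 216, gives p* = 35 and q* = 64.
The floor of 37 is above the equilibrium price 35, so it binds.
At p = 37: qd = 274 - 6·37 = 52 and qs = 8·37 - 216 = 80.
Consumer surplus without the control is ½ · (137/3 - 35) · 64 = 1024/3.
With the floor, consumers buy 52 units at 37, so CS = ½ · (137/3 - 37) · 52 = 676/3.
Change in consumer surplus = 676/3 - 1024/3 = -116.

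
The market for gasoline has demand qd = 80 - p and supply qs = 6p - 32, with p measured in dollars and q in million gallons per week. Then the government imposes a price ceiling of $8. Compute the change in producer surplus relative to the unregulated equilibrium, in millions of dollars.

-320

In a free market, 80 - p = 6p - 32 gives the equilibrium p* = 16, q* = 64.
Because the ceiling (8) lies below the market-clearing price, it is binding.
At p = 8: qd = 80 - 8 = 72 and qs = 6·8 - 32 = 16.
Producer surplus without the control is ½ · (16 - 16/3) · 64 = 1024/3.
With the ceiling, producers sell 16 units at 8, so PS = ½ · (8 - 16/3) · 16 = 64/3.
Change in producer surplus = 64/3 - 1024/3 = -320.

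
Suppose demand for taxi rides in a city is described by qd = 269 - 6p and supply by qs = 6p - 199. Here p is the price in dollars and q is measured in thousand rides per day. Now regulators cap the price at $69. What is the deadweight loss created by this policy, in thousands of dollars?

0

Setting quantity demanded equal to quantity supplied, 269 - 6p = 6p - 199, gives p* = 39 and q* = 35.
Since 69 is above p* = 39, the ceiling does not bind and the free-market outcome prevails.
Since the control does not bind, no trades are prevented and deadweight loss is zero.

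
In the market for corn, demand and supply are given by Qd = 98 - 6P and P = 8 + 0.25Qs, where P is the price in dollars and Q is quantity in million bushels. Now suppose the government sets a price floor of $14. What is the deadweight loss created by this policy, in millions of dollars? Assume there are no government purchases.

7.5

Rearranging supply gives Qs = 4P - 32. In a free market, 98 - 6P = 4P - 32 gives the equilibrium P* = 13, Q* = 20.
Since 14 > 13, the floor is binding.
At P = 14: Qd = 98 - 6·14 = 14 and Qs = 4·14 - 32 = 24.
Quantity traded falls to 14. At Q = 14 the demand price is (98 - 14)/6 = 14 and the supply price is (32 + 14)/4 = 11.5.
Deadweight loss = ½ · (14 - 11.5) · (20 - 14) = ½ · 2.5 · 6 = 7.5.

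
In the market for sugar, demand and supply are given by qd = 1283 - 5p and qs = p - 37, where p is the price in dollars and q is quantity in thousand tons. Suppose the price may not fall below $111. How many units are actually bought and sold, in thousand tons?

183

Setting quantity demanded equal to quantity supplied, 1283 - 5p = p - 37, gives p* = 220 and q* = 183.
The floor of 111 is below the equilibrium price 220, so it is not binding; the market clears at p* = 220, q* = 183.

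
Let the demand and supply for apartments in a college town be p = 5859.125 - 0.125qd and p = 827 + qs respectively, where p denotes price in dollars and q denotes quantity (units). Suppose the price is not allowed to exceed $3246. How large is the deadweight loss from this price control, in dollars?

Rearranging demand gives qd = 46873 - 8p; rearranging supply gives qs = p - 827. Equilibrium: 46873 - 8p = p - 827, so 47700 = 9p and p* = 5300, q* = 4473.
The ceiling of 3246 is below the equilibrium price 5300, so it binds.
At p = 3246: qd = 46873 - 8·3246 = 20905 and qs = 3246 - 827 = 2419.
Quantity traded falls to 2419. At q = 2419 the demand price is (46873 - 2419)/8 = 5556.75 and the supply price is 827 + 2419 = 3246.
Deadweight loss = ½ · (5556.75 - 3246) · (4473 - 2419) = ½ · 2310.75 · 2054 = 2373140.25.

2373140.25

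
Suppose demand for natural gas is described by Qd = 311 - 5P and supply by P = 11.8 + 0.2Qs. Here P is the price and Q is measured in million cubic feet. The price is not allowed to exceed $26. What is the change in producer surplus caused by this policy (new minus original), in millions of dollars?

Rearranging supply gives Qs = 5P - 59. In a free market, 311 - 5P = 5P - 59 gives the equilibrium P* = 37, Q* = 126.
Because the ceiling (26) lies below the market-clearing price, it is binding.
At P = 26: Qd = 311 - 5·26 = 181 and Qs = 5·26 - 59 = 71.
Producer surplus without the control is ½ · (37 - 11.8) · 126 = 1587.6.
With the ceiling, producers sell 71 units at 26, so PS = ½ · (26 - 11.8) · 71 = 504.1.
Change in producer surplus = 504.1 - 1587.6 = -1083.5.

-1083.5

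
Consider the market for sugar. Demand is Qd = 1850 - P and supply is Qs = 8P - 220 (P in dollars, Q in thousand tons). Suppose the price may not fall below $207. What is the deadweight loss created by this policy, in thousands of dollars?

0

In a free market, 1850 - P = 8P - 220 gives the equilibrium P* = 230, Q* = 1620.
Since 207 is below P* = 230, the floor does not bind and the free-market outcome prevails.
Since the control does not bind, no trades are prevented and deadweight loss is zero.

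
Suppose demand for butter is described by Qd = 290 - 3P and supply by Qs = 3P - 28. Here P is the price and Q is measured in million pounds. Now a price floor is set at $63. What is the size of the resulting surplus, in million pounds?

60

Setting quantity demanded equal to quantity supplied, 290 - 3P = 3P - 28, gives P* = 53 and Q* = 131.
Because the floor (63) lies above the market-clearing price, it is binding.
At P = 63: Qd = 290 - 3·63 = 101 and Qs = 3·63 - 28 = 161.
Surplus = Qs - Qd = 161 - 101 = 60.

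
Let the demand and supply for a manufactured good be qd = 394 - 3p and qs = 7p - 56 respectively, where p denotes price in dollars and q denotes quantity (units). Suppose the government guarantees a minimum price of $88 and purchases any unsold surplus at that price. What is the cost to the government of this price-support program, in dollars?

37840

Without the control the market clears where 394 - 3p = 7p - 56, i.e. p* = 45 and q* = 259.
The floor of 88 is above the equilibrium price 45, so it binds.
At p = 88: qd = 394 - 3·88 = 130 and qs = 7·88 - 56 = 560.
Surplus = qs - qd = 430.
Government expenditure = surplus × support price = 430 × 88 = 37840.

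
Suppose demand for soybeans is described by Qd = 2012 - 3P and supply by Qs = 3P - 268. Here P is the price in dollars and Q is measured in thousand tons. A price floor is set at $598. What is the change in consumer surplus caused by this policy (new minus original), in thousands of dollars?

Equilibrium: 2012 - 3P = 3P - 268, so 2280 = 6P and P* = 380, Q* = 872.
Since 598 > 380, the floor is binding.
At P = 598: Qd = 2012 - 3·598 = 218 and Qs = 3·598 - 268 = 1526.
Consumer surplus without the control is ½ · (2012/3 - 380) · 872 = 380192/3.
With the floor, consumers buy 218 units at 598, so CS = ½ · (2012/3 - 598) · 218 = 23762/3.
Change in consumer surplus = 23762/3 - 380192/3 = -118810.

-118810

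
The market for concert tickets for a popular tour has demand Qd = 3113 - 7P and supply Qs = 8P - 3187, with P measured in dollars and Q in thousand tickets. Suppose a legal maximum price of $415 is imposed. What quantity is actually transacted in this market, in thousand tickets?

133

Equilibrium: 3113 - 7P = 8P - 3187, so 6300 = 15P and P* = 420, Q* = 173.
Since 415 < 420, the ceiling is binding.
At P = 415: Qd = 3113 - 7·415 = 208 and Qs = 8·415 - 3187 = 133.
The quantity actually transacted is the short side, supply: 133.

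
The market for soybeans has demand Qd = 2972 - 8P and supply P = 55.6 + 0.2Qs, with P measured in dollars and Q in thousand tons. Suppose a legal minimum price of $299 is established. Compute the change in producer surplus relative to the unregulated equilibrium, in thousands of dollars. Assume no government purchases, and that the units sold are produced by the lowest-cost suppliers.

13053.6

Rearranging supply gives Qs = 5P - 278. Setting quantity demanded equal to quantity supplied, 2972 - 8P = 5P - 278, gives P* = 250 and Q* = 972.
Since 299 > 250, the floor is binding.
At P = 299: Qd = 2972 - 8·299 = 580 and Qs = 5·299 - 278 = 1217.
Producer surplus without the control is ½ · (250 - 55.6) · 972 = 94478.4.
With the floor, 580 units are sold at 299. The supply price at Q = 580 is 171.6, so PS = ½ · [(299 - 55.6) + (299 - 171.6)] · 580 = 107532.
Change in producer surplus = 107532 - 94478.4 = 13053.6.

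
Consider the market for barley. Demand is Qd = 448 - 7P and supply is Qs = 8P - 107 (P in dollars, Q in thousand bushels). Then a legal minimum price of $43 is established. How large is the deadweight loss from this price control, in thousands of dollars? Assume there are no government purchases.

Setting quantity demanded equal to quantity supplied, 448 - 7P = 8P - 107, gives P* = 37 and Q* = 189.
The floor of 43 is above the equilibrium price 37, so it binds.
At P = 43: Qd = 448 - 7·43 = 147 and Qs = 8·43 - 107 = 237.
Quantity traded falls to 147. At Q = 147 the demand price is (448 - 147)/7 = 43 and the supply price is (107 + 147)/8 = 31.75.
Deadweight loss = ½ · (43 - 31.75) · (189 - 147) = ½ · 11.25 · 42 = 236.25.

236.25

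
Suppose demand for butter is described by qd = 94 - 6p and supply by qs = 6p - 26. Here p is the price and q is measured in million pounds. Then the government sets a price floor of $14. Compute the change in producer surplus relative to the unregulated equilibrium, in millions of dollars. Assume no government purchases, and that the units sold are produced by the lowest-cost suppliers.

-8

Setting quantity demanded equal to quantity supplied, 94 - 6p = 6p - 26, gives p* = 10 and q* = 34.
Since 14 > 10, the floor is binding.
At p = 14: qd = 94 - 6·14 = 10 and qs = 6·14 - 26 = 58.
Producer surplus without the control is ½ · (10 - 13/3) · 34 = 289/3.
With the floor, 10 units are sold at 14. The supply price at q = 10 is 6, so PS = ½ · [(14 - 13/3) + (14 - 6)] · 10 = 265/3.
Change in producer surplus = 265/3 - 289/3 = -8.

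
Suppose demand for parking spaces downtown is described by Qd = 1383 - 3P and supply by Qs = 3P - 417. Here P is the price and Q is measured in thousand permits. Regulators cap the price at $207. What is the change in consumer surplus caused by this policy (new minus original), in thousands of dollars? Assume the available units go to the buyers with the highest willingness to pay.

Equilibrium: 1383 - 3P = 3P - 417, so 1800 = 6P and P* = 300, Q* = 483.
Because the ceiling (207) lies below the market-clearing price, it is binding.
At P = 207: Qd = 1383 - 3·207 = 762 and Qs = 3·207 - 417 = 204.
Consumer surplus without the control is ½ · (461 - 300) · 483 = 38881.5.
With the ceiling, 204 units are sold at 207 (assume they go to the highest-value buyers). The demand price at Q = 204 is 393, so CS = ½ · [(461 - 207) + (393 - 207)] · 204 = 44880.
Change in consumer surplus = 44880 - 38881.5 = 5998.5.

5998.5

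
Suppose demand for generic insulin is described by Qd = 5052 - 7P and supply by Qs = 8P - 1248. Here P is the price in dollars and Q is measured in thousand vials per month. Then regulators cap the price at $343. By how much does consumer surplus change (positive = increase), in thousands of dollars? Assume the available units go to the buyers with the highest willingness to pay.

Setting quantity demanded equal to quantity supplied, 5052 - 7P = 8P - 1248, gives P* = 420 and Q* = 2112.
The ceiling of 343 is below the equilibrium price 420, so it binds.
At P = 343: Qd = 5052 - 7·343 = 2651 and Qs = 8·343 - 1248 = 1496.
Consumer surplus without the control is ½ · (5052/7 - 420) · 2112 = 2230272/7.
With the ceiling, 1496 units are sold at 343 (assume they go to the highest-value buyers). The demand price at Q = 1496 is 508, so CS = ½ · [(5052/7 - 343) + (508 - 343)] · 1496 = 2846888/7.
Change in consumer surplus = 2846888/7 - 2230272/7 = 88088.

88088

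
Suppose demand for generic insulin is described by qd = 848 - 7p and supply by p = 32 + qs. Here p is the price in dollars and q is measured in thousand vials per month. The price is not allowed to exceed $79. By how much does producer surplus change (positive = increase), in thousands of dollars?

Rearranging supply gives qs = p - 32. In a free market, 848 - 7p = p - 32 gives the equilibrium p* = 110, q* = 78.
The ceiling of 79 is below the equilibrium price 110, so it binds.
At p = 79: qd = 848 - 7·79 = 295 and qs = 79 - 32 = 47.
Producer surplus without the control is ½ · (110 - 32) · 78 = 3042.
With the ceiling, producers sell 47 units at 79, so PS = ½ · (79 - 32) · 47 = 1104.5.
Change in producer surplus = 1104.5 - 3042 = -1937.5.

-1937.5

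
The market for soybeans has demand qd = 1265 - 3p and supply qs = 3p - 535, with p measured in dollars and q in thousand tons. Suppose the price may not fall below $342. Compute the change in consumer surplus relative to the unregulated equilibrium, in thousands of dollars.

In a free market, 1265 - 3p = 3p - 535 gives the equilibrium p* = 300, q* = 365.
Since 342 > 300, the floor is binding.
At p = 342: qd = 1265 - 3·342 = 239 and qs = 3·342 - 535 = 491.
Consumer surplus without the control is ½ · (1265/3 - 300) · 365 = 133225/6.
With the floor, consumers buy 239 units at 342, so CS = ½ · (1265/3 - 342) · 239 = 57121/6.
Change in consumer surplus = 57121/6 - 133225/6 = -12684.

-12684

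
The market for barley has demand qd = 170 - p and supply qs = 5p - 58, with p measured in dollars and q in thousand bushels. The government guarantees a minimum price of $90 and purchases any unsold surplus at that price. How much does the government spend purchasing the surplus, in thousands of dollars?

28080

Equilibrium: 170 - p = 5p - 58, so 228 = 6p and p* = 38, q* = 132.
The floor of 90 is above the equilibrium price 38, so it binds.
At p = 90: qd = 170 - 90 = 80 and qs = 5·90 - 58 = 392.
Surplus = qs - qd = 312.
Government expenditure = surplus × support price = 312 × 90 = 28080.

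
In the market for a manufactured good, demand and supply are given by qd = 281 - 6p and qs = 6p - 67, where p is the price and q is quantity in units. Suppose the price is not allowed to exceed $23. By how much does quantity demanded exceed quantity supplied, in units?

72

Setting quantity demanded equal to quantity supplied, 281 - 6p = 6p - 67, gives p* = 29 and q* = 107.
Since 23 < 29, the ceiling is binding.
At p = 23: qd = 281 - 6·23 = 143 and qs = 6·23 - 67 = 71.
Shortage = qd - qs = 143 - 71 = 72.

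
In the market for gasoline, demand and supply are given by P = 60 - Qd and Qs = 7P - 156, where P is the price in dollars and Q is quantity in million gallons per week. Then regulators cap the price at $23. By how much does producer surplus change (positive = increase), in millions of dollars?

-76

Rearranging demand gives Qd = 60 - P. Setting quantity demanded equal to quantity supplied, 60 - P = 7P - 156, gives P* = 27 and Q* = 33.
Because the ceiling (23) lies below the market-clearing price, it is binding.
At P = 23: Qd = 60 - 23 = 37 and Qs = 7·23 - 156 = 5.
Producer surplus without the control is ½ · (27 - 156/7) · 33 = 1089/14.
With the ceiling, producers sell 5 units at 23, so PS = ½ · (23 - 156/7) · 5 = 25/14.
Change in producer surplus = 25/14 - 1089/14 = -76.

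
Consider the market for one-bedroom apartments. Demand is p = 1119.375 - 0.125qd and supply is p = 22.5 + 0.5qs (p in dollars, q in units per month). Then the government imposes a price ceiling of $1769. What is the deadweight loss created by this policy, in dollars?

Rearranging demand gives qd = 8955 - 8p; rearranging supply gives qs = 2p - 45. Equilibrium: 8955 - 8p = 2p - 45, so 9000 = 10p and p* = 900, q* = 1755.
Since 1769 is above p* = 900, the ceiling does not bind and the free-market outcome prevails.
Since the control does not bind, no trades are prevented and deadweight loss is zero.

0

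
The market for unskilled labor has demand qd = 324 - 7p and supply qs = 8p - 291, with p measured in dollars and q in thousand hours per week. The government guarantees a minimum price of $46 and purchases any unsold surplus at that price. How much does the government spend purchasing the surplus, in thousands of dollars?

3450

In a free market, 324 - 7p = 8p - 291 gives the equilibrium p* = 41, q* = 37.
Since 46 > 41, the floor is binding.
At p = 46: qd = 324 - 7·46 = 2 and qs = 8·46 - 291 = 77.
Surplus = qs - qd = 75.
Government expenditure = surplus × support price = 75 × 46 = 3450.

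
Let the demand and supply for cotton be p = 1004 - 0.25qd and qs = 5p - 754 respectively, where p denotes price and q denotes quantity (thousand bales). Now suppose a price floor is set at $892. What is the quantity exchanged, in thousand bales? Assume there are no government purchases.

Rearranging demand gives qd = 4016 - 4p. Setting quantity demanded equal to quantity supplied, 4016 - 4p = 5p - 754, gives p* = 530 and q* = 1896.
Because the floor (892) lies above the market-clearing price, it is binding.
At p = 892: qd = 4016 - 4·892 = 448 and qs = 5·892 - 754 = 3706.
The quantity actually transacted is the short side, demand: 448.

448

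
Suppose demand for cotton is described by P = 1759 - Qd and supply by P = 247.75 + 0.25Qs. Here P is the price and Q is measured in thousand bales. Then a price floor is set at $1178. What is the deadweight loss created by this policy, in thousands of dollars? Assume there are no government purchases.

246490

Rearranging demand gives Qd = 1759 - P; rearranging supply gives Qs = 4P - 991. Equilibrium: 1759 - P = 4P - 991, so 2750 = 5P and P* = 550, Q* = 1209.
Since 1178 > 550, the floor is binding.
At P = 1178: Qd = 1759 - 1178 = 581 and Qs = 4·1178 - 991 = 3721.
Quantity traded falls to 581. At Q = 581 the demand price is 1759 - 581 = 1178 and the supply price is (991 + 581)/4 = 393.
Deadweight loss = ½ · (1178 - 393) · (1209 - 581) = ½ · 785 · 628 = 246490.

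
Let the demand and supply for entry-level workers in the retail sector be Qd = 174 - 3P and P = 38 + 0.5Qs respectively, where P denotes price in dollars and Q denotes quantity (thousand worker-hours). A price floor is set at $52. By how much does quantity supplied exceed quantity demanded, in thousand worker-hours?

Rearranging supply gives Qs = 2P - 76. Equilibrium: 174 - 3P = 2P - 76, so 250 = 5P and P* = 50, Q* = 24.
Since 52 > 50, the floor is binding.
At P = 52: Qd = 174 - 3·52 = 18 and Qs = 2·52 - 76 = 28.
Surplus = Qs - Qd = 28 - 18 = 10.

10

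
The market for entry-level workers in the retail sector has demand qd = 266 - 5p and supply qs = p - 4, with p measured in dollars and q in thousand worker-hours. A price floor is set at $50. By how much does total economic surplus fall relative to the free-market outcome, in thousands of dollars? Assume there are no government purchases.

Equilibrium: 266 - 5p = p - 4, so 270 = 6p and p* = 45, q* = 41.
The floor of 50 is above the equilibrium price 45, so it binds.
At p = 50: qd = 266 - 5·50 = 16 and qs = 50 - 4 = 46.
Quantity traded falls to 16. At q = 16 the demand price is (266 - 16)/5 = 50 and the supply price is 4 + 16 = 20.
Deadweight loss = ½ · (50 - 20) · (41 - 16) = ½ · 30 · 25 = 375.

375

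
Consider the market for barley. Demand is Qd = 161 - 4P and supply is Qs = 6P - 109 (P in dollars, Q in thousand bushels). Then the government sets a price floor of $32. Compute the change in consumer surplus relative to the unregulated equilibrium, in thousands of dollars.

-215

Setting quantity demanded equal to quantity supplied, 161 - 4P = 6P - 109, gives P* = 27 and Q* = 53.
The floor of 32 is above the equilibrium price 27, so it binds.
At P = 32: Qd = 161 - 4·32 = 33 and Qs = 6·32 - 109 = 83.
Consumer surplus without the control is ½ · (40.25 - 27) · 53 = 351.125.
With the floor, consumers buy 33 units at 32, so CS = ½ · (40.25 - 32) · 33 = 136.125.
Change in consumer surplus = 136.125 - 351.125 = -215.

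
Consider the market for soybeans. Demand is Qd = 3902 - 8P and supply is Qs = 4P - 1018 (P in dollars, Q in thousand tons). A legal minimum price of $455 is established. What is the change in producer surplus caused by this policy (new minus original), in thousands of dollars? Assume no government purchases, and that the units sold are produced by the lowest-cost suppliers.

-4410

Setting quantity demanded equal to quantity supplied, 3902 - 8P = 4P - 1018, gives P* = 410 and Q* = 622.
The floor of 455 is above the equilibrium price 410, so it binds.
At P = 455: Qd = 3902 - 8·455 = 262 and Qs = 4·455 - 1018 = 802.
Producer surplus without the control is ½ · (410 - 254.5) · 622 = 48360.5.
With the floor, 262 units are sold at 455. The supply price at Q = 262 is 320, so PS = ½ · [(455 - 254.5) + (455 - 320)] · 262 = 43950.5.
Change in producer surplus = 43950.5 - 48360.5 = -4410.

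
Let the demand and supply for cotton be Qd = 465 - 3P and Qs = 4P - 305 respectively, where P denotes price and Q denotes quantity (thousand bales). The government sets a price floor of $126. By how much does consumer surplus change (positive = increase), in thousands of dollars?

Without the control the market clears where 465 - 3P = 4P - 305, i.e. P* = 110 and Q* = 135.
Because the floor (126) lies above the market-clearing price, it is binding.
At P = 126: Qd = 465 - 3·126 = 87 and Qs = 4·126 - 305 = 199.
Consumer surplus without the control is ½ · (155 - 110) · 135 = 3037.5.
With the floor, consumers buy 87 units at 126, so CS = ½ · (155 - 126) · 87 = 1261.5.
Change in consumer surplus = 1261.5 - 3037.5 = -1776.

-1776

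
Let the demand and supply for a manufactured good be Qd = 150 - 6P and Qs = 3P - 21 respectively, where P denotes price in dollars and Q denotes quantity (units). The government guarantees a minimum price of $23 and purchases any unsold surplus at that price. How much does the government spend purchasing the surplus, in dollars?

828

Setting quantity demanded equal to quantity supplied, 150 - 6P = 3P - 21, gives P* = 19 and Q* = 36.
The floor of 23 is above the equilibrium price 19, so it binds.
At P = 23: Qd = 150 - 6·23 = 12 and Qs = 3·23 - 21 = 48.
Surplus = Qs - Qd = 36.
Government expenditure = surplus × support price = 36 × 23 = 828.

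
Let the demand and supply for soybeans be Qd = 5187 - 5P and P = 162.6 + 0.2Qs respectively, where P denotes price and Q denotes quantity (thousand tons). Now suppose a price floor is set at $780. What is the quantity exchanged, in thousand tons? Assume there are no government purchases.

1287

Rearranging supply gives Qs = 5P - 813. In a free market, 5187 - 5P = 5P - 813 gives the equilibrium P* = 600, Q* = 2187.
The floor of 780 is above the equilibrium price 600, so it binds.
At P = 780: Qd = 5187 - 5·780 = 1287 and Qs = 5·780 - 813 = 3087.
The quantity actually transacted is the short side, demand: 1287.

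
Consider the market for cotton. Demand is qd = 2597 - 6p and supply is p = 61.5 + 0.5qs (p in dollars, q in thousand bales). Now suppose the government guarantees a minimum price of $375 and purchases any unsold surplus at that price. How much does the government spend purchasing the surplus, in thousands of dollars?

Rearranging supply gives qs = 2p - 123. Equilibrium: 2597 - 6p = 2p - 123, so 2720 = 8p and p* = 340, q* = 557.
Because the floor (375) lies above the market-clearing price, it is binding.
At p = 375: qd = 2597 - 6·375 = 347 and qs = 2·375 - 123 = 627.
Surplus = qs - qd = 280.
Government expenditure = surplus × support price = 280 × 375 = 105000.

105000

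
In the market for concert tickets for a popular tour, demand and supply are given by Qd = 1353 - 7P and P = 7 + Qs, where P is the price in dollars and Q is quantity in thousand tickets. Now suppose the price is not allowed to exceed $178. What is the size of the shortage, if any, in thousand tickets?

Rearranging supply gives Qs = P - 7. Without the control the market clears where 1353 - 7P = P - 7, i.e. P* = 170 and Q* = 163.
Since 178 is above P* = 170, the ceiling does not bind and the free-market outcome prevails.
Since the control does not bind, there is no shortage.

0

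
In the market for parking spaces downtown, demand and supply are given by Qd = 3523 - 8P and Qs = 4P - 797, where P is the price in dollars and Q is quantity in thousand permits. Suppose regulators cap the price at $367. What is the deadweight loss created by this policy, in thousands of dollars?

0

Without the control the market clears where 3523 - 8P = 4P - 797, i.e. P* = 360 and Q* = 643.
Since 367 is above P* = 360, the ceiling does not bind and the free-market outcome prevails.
Since the control does not bind, no trades are prevented and deadweight loss is zero.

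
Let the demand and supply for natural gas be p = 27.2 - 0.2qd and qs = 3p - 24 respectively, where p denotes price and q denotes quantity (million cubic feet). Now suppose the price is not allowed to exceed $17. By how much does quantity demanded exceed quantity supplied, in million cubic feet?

Rearranging demand gives qd = 136 - 5p. In a free market, 136 - 5p = 3p - 24 gives the equilibrium p* = 20, q* = 36.
The ceiling of 17 is below the equilibrium price 20, so it binds.
At p = 17: qd = 136 - 5·17 = 51 and qs = 3·17 - 24 = 27.
Shortage = qd - qs = 51 - 27 = 24.

24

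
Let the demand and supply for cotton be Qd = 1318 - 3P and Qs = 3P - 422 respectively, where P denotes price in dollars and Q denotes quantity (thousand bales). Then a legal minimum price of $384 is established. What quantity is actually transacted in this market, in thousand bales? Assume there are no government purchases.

Without the control the market clears where 1318 - 3P = 3P - 422, i.e. P* = 290 and Q* = 448.
Because the floor (384) lies above the market-clearing price, it is binding.
At P = 384: Qd = 1318 - 3·384 = 166 and Qs = 3·384 - 422 = 730.
The quantity actually transacted is the short side, demand: 166.

166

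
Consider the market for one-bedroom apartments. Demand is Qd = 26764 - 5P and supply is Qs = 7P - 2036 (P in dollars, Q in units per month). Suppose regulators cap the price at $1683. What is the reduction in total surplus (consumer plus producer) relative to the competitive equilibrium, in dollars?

4318347.6

Equilibrium: 26764 - 5P = 7P - 2036, so 28800 = 12P and P* = 2400, Q* = 14764.
Since 1683 < 2400, the ceiling is binding.
At P = 1683: Qd = 26764 - 5·1683 = 18349 and Qs = 7·1683 - 2036 = 9745.
Quantity traded falls to 9745. At Q = 9745 the demand price is (26764 - 9745)/5 = 3403.8 and the supply price is (2036 + 9745)/7 = 1683.
Deadweight loss = ½ · (3403.8 - 1683) · (14764 - 9745) = ½ · 1720.8 · 5019 = 4318347.6.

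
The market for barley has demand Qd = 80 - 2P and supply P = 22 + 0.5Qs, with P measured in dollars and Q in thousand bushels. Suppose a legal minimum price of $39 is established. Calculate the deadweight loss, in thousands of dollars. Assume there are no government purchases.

Rearranging supply gives Qs = 2P - 44. In a free market, 80 - 2P = 2P - 44 gives the equilibrium P* = 31, Q* = 18.
Since 39 > 31, the floor is binding.
At P = 39: Qd = 80 - 2·39 = 2 and Qs = 2·39 - 44 = 34.
Quantity traded falls to 2. At Q = 2 the demand price is (80 - 2)/2 = 39 and the supply price is (44 + 2)/2 = 23.
Deadweight loss = ½ · (39 - 23) · (18 - 2) = ½ · 16 · 16 = 128.

128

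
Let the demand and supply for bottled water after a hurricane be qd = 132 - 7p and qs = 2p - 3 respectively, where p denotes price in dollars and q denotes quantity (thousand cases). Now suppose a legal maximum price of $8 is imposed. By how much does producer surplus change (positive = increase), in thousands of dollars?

-140

Setting quantity demanded equal to quantity supplied, 132 - 7p = 2p - 3, gives p* = 15 and q* = 27.
Since 8 < 15, the ceiling is binding.
At p = 8: qd = 132 - 7·8 = 76 and qs = 2·8 - 3 = 13.
Producer surplus without the control is ½ · (15 - 1.5) · 27 = 182.25.
With the ceiling, producers sell 13 units at 8, so PS = ½ · (8 - 1.5) · 13 = 42.25.
Change in producer surplus = 42.25 - 182.25 = -140.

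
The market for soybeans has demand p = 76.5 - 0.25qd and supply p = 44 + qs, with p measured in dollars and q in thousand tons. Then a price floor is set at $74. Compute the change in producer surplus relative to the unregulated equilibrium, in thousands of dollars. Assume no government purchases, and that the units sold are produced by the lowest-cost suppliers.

Rearranging demand gives qd = 306 - 4p; rearranging supply gives qs = p - 44. Equilibrium: 306 - 4p = p - 44, so 350 = 5p and p* = 70, q* = 26.
Because the floor (74) lies above the market-clearing price, it is binding.
At p = 74: qd = 306 - 4·74 = 10 and qs = 74 - 44 = 30.
Producer surplus without the control is ½ · (70 - 44) · 26 = 338.
With the floor, 10 units are sold at 74. The supply price at q = 10 is 54, so PS = ½ · [(74 - 44) + (74 - 54)] · 10 = 250.
Change in producer surplus = 250 - 338 = -88.

-88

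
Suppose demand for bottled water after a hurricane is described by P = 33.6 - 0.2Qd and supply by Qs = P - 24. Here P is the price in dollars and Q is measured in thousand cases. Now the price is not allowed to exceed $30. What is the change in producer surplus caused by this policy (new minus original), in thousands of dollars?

-14

Rearranging demand gives Qd = 168 - 5P. Without the control the market clears where 168 - 5P = P - 24, i.e. P* = 32 and Q* = 8.
Since 30 < 32, the ceiling is binding.
At P = 30: Qd = 168 - 5·30 = 18 and Qs = 30 - 24 = 6.
Producer surplus without the control is ½ · (32 - 24) · 8 = 32.
With the ceiling, producers sell 6 units at 30, so PS = ½ · (30 - 24) · 6 = 18.
Change in producer surplus = 18 - 32 = -14.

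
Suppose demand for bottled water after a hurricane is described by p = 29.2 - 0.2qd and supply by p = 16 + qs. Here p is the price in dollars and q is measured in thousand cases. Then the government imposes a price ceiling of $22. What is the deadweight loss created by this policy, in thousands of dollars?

Rearranging demand gives qd = 146 - 5p; rearranging supply gives qs = p - 16. Equilibrium: 146 - 5p = p - 16, so 162 = 6p and p* = 27, q* = 11.
The ceiling of 22 is below the equilibrium price 27, so it binds.
At p = 22: qd = 146 - 5·22 = 36 and qs = 22 - 16 = 6.
Quantity traded falls to 6. At q = 6 the demand price is (146 - 6)/5 = 28 and the supply price is 16 + 6 = 22.
Deadweight loss = ½ · (28 - 22) · (11 - 6) = ½ · 6 · 5 = 15.

15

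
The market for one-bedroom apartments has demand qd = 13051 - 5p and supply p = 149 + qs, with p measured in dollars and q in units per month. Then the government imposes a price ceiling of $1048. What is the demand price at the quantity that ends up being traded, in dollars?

Rearranging supply gives qs = p - 149. In a free market, 13051 - 5p = p - 149 gives the equilibrium p* = 2200, q* = 2051.
Because the ceiling (1048) lies below the market-clearing price, it is binding.
At p = 1048: qd = 13051 - 5·1048 = 7811 and qs = 1048 - 149 = 899.
Only 899 units reach the market. On the demand curve, the marginal buyer's willingness to pay at q = 899 is (13051 - 899)/5 = 2430.4.

2430.4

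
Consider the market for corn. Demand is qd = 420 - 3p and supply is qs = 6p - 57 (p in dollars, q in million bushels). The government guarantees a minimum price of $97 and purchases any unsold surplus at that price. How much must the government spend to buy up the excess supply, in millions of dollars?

Without the control the market clears where 420 - 3p = 6p - 57, i.e. p* = 53 and q* = 261.
Since 97 > 53, the floor is binding.
At p = 97: qd = 420 - 3·97 = 129 and qs = 6·97 - 57 = 525.
Surplus = qs - qd = 396.
Government expenditure = surplus × support price = 396 × 97 = 38412.

38412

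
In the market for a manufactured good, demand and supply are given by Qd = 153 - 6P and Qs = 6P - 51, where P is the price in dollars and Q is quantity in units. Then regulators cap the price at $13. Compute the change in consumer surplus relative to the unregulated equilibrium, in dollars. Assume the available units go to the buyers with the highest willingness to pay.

Setting quantity demanded equal to quantity supplied, 153 - 6P = 6P - 51, gives P* = 17 and Q* = 51.
Because the ceiling (13) lies below the market-clearing price, it is binding.
At P = 13: Qd = 153 - 6·13 = 75 and Qs = 6·13 - 51 = 27.
Consumer surplus without the control is ½ · (25.5 - 17) · 51 = 216.75.
With the ceiling, 27 units are sold at 13 (assume they go to the highest-value buyers). The demand price at Q = 27 is 21, so CS = ½ · [(25.5 - 13) + (21 - 13)] · 27 = 276.75.
Change in consumer surplus = 276.75 - 216.75 = 60.

60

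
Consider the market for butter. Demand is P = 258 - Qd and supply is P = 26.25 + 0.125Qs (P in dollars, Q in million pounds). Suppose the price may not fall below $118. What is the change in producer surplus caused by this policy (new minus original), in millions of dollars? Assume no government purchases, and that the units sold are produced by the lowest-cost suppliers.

Rearranging demand gives Qd = 258 - P; rearranging supply gives Qs = 8P - 210. Equilibrium: 258 - P = 8P - 210, so 468 = 9P and P* = 52, Q* = 206.
The floor of 118 is above the equilibrium price 52, so it binds.
At P = 118: Qd = 258 - 118 = 140 and Qs = 8·118 - 210 = 734.
Producer surplus without the control is ½ · (52 - 26.25) · 206 = 2652.25.
With the floor, 140 units are sold at 118. The supply price at Q = 140 is 43.75, so PS = ½ · [(118 - 26.25) + (118 - 43.75)] · 140 = 11620.
Change in producer surplus = 11620 - 2652.25 = 8967.75.

8967.75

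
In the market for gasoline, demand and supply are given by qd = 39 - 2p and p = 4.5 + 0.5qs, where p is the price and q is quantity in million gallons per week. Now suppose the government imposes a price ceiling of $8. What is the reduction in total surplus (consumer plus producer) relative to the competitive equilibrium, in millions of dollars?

32

Rearranging supply gives qs = 2p - 9. In a free market, 39 - 2p = 2p - 9 gives the equilibrium p* = 12, q* = 15.
Since 8 < 12, the ceiling is binding.
At p = 8: qd = 39 - 2·8 = 23 and qs = 2·8 - 9 = 7.
Quantity traded falls to 7. At q = 7 the demand price is (39 - 7)/2 = 16 and the supply price is (9 + 7)/2 = 8.
Deadweight loss = ½ · (16 - 8) · (15 - 7) = ½ · 8 · 8 = 32.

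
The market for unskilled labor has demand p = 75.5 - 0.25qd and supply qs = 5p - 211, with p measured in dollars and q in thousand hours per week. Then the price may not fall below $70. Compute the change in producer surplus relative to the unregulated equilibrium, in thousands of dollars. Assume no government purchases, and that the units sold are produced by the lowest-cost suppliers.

Rearranging demand gives qd = 302 - 4p. Equilibrium: 302 - 4p = 5p - 211, so 513 = 9p and p* = 57, q* = 74.
The floor of 70 is above the equilibrium price 57, so it binds.
At p = 70: qd = 302 - 4·70 = 22 and qs = 5·70 - 211 = 139.
Producer surplus without the control is ½ · (57 - 42.2) · 74 = 547.6.
With the floor, 22 units are sold at 70. The supply price at q = 22 is 46.6, so PS = ½ · [(70 - 42.2) + (70 - 46.6)] · 22 = 563.2.
Change in producer surplus = 563.2 - 547.6 = 15.6.

15.6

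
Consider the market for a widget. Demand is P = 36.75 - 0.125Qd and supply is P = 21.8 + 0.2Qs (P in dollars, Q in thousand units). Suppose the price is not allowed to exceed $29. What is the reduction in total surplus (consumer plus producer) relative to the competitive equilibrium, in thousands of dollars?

16.25

Rearranging demand gives Qd = 294 - 8P; rearranging supply gives Qs = 5P - 109. Equilibrium: 294 - 8P = 5P - 109, so 403 = 13P and P* = 31, Q* = 46.
Since 29 < 31, the ceiling is binding.
At P = 29: Qd = 294 - 8·29 = 62 and Qs = 5·29 - 109 = 36.
Quantity traded falls to 36. At Q = 36 the demand price is (294 - 36)/8 = 32.25 and the supply price is (109 + 36)/5 = 29.
Deadweight loss = ½ · (32.25 - 29) · (46 - 36) = ½ · 3.25 · 10 = 16.25.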